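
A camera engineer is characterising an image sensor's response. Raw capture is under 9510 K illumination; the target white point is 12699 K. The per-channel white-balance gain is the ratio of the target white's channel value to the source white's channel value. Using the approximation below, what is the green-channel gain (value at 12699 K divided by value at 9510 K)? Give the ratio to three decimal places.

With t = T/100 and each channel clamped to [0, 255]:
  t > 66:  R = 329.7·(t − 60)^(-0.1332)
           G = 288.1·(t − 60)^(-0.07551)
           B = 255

0.952

At 9510 K (t = 95.1):
  G = 288.1·(95.1 − 60)^(-0.07551) = 288.1·35.1^(-0.07551) = 288.1·0.76439 = 220.220.
At 12699 K (t = 126.99):
  G = 288.1·(126.99 − 60)^(-0.07551) = 288.1·66.99^(-0.07551) = 288.1·0.72798 = 209.730.
Gain = 209.730 / 220.220 = 0.9524 → 0.952.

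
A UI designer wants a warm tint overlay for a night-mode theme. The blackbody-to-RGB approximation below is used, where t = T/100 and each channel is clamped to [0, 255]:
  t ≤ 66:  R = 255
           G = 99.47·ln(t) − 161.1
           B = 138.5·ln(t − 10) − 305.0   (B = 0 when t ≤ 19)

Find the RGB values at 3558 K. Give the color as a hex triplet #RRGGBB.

t = 3558/100 = 35.58; the t ≤ 66 branch applies.
R = 255 by definition for t ≤ 66.
G = 99.47·ln 35.58 − 161.1 = 99.47·3.5718 − 161.1 = 194.185.
B = 138.5·ln(35.58 − 10) − 305.0 = 138.5·ln 25.58 − 305.0 = 138.5·3.2418 − 305.0 = 143.991.
Rounded: (255, 194, 144).
In hex: #FFC290.

#FFC290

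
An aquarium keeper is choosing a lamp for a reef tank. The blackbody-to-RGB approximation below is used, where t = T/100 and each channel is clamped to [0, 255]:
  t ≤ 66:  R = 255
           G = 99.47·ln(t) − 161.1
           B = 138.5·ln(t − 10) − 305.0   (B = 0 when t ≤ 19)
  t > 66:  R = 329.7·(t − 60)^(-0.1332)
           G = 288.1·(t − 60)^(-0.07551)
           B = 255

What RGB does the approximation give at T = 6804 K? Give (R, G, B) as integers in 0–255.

(250, 246, 255)

t = 6804/100 = 68.04; the t > 66 branch applies.
R = 329.7·(68.04 − 60)^(-0.1332) = 329.7·8.04^(-0.1332) = 329.7·0.75756 = 249.769.
G = 288.1·(68.04 − 60)^(-0.07551) = 288.1·8.04^(-0.07551) = 288.1·0.85437 = 246.143.
B = 255 by definition for t > 66.
Rounded: (250, 246, 255).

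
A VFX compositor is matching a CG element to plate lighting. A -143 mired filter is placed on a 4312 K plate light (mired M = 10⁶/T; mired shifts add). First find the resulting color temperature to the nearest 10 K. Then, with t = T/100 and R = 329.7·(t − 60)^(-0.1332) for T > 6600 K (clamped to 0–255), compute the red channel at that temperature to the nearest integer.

195

M_in = 10⁶/4312 = 231.91; M_out = 231.91 + (-143) = 88.91.
T_out = 10⁶/88.91 = 11247.2 K → 11250 K; t = 112.5.
R = 329.7·(112.5 − 60)^(-0.1332) = 329.7·52.5^(-0.1332) = 329.7·0.59003 = 194.533.
Rounded: 195.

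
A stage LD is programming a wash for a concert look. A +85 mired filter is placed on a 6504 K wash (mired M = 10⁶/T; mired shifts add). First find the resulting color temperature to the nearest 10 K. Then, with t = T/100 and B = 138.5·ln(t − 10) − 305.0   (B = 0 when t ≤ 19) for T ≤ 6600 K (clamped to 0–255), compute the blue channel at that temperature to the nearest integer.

175

M_in = 10⁶/6504 = 153.75; M_out = 153.75 + (+85) = 238.75.
T_out = 10⁶/238.75 = 4188.5 K → 4190 K; t = 41.9.
B = 138.5·ln(41.9 − 10) − 305.0 = 138.5·ln 31.9 − 305.0 = 138.5·3.4626 − 305.0 = 174.571.
Rounded: 175.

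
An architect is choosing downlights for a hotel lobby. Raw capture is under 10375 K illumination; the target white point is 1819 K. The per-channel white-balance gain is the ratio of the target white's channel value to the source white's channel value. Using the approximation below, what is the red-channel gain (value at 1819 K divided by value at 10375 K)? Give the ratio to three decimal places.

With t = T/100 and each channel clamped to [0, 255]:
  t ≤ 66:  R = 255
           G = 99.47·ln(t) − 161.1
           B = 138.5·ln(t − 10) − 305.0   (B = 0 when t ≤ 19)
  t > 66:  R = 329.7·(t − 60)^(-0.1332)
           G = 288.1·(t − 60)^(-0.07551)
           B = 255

At 10375 K (t = 103.75):
  R = 329.7·(103.75 − 60)^(-0.1332) = 329.7·43.75^(-0.1332) = 329.7·0.60454 = 199.315.
At 1819 K (t = 18.19):
  R = 255 by definition for t ≤ 66.
Gain = 255.000 / 199.315 = 1.2794 → 1.279.

1.279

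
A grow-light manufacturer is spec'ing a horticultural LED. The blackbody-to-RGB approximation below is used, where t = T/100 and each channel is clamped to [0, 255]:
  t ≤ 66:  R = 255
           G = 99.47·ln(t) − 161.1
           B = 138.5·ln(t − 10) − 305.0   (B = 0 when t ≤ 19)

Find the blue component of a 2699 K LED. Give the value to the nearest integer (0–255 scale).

t = 2699/100 = 26.99; the t ≤ 66 branch applies.
B = 138.5·ln(26.99 − 10) − 305.0 = 138.5·ln 16.99 − 305.0 = 138.5·2.8326 − 305.0 = 87.319.
Rounded: 87.

87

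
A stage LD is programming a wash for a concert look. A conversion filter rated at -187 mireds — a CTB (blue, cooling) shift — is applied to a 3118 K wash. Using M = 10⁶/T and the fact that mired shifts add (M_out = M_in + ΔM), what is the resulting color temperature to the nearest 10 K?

7480 K

M_in = 10⁶/3118 = 320.72 mireds.
M_out = 320.72 + (-187) = 133.72 mireds.
T_out = 10⁶/133.72 = 7478.4 K → 7480 K.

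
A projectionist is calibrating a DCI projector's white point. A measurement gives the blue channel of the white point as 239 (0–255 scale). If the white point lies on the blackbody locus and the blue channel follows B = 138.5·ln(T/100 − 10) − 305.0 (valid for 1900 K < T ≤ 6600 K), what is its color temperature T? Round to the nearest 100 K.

ln(t − 10) = (239 + 305.0) / 138.5 = 3.9278.
t − 10 = e^3.9278 = 50.795, so t = 60.795.
T = 100·t = 6079 K → 6100 K to the nearest 100 K.

6100 K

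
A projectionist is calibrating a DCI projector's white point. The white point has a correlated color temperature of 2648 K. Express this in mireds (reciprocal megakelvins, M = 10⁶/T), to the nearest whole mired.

M = 10⁶ / 2648 = 377.644 → 378 mireds.

378 mireds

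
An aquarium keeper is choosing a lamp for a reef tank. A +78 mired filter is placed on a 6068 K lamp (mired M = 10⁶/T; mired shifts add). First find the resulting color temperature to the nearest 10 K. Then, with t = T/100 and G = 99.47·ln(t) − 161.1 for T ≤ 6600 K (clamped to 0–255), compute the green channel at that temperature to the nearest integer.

209

M_in = 10⁶/6068 = 164.80; M_out = 164.80 + (+78) = 242.80.
T_out = 10⁶/242.80 = 4118.6 K → 4120 K; t = 41.2.
G = 99.47·ln 41.2 − 161.1 = 99.47·3.7184 − 161.1 = 208.773.
Rounded: 209.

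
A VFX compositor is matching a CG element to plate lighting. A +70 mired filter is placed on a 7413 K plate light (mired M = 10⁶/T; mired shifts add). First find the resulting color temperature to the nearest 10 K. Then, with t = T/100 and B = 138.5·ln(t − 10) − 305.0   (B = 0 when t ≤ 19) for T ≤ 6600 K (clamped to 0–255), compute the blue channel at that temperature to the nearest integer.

202

M_in = 10⁶/7413 = 134.90; M_out = 134.90 + (+70) = 204.90.
T_out = 10⁶/204.90 = 4880.5 K → 4880 K; t = 48.8.
B = 138.5·ln(48.8 − 10) − 305.0 = 138.5·ln 38.8 − 305.0 = 138.5·3.6584 − 305.0 = 201.691.
Rounded: 202.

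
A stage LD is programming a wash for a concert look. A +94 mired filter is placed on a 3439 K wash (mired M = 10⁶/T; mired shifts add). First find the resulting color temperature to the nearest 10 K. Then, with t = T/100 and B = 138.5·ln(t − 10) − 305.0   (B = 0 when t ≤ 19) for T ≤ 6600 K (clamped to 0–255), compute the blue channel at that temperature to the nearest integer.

79

M_in = 10⁶/3439 = 290.78; M_out = 290.78 + (+94) = 384.78.
T_out = 10⁶/384.78 = 2598.9 K → 2600 K; t = 26.
B = 138.5·ln(26 − 10) − 305.0 = 138.5·ln 16 − 305.0 = 138.5·2.7726 − 305.0 = 79.004.
Rounded: 79.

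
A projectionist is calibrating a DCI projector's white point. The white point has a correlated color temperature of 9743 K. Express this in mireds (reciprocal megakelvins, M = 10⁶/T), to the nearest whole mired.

M = 10⁶ / 9743 = 102.638 → 103 mireds.

103 mireds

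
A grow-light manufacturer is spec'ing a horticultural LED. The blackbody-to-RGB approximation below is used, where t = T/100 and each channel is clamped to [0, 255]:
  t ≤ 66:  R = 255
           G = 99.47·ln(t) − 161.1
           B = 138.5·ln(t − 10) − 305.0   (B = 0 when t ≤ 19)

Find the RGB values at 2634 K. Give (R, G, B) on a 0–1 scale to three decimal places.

(1.000, 0.644, 0.321)

t = 2634/100 = 26.34; the t ≤ 66 branch applies.
R = 255 by definition for t ≤ 66.
G = 99.47·ln 26.34 − 161.1 = 99.47·3.2711 − 161.1 = 164.275.
B = 138.5·ln(26.34 − 10) − 305.0 = 138.5·ln 16.34 − 305.0 = 138.5·2.7936 − 305.0 = 81.916.
Dividing each by 255: (1.0000, 0.6442, 0.3212) → (1.000, 0.644, 0.321).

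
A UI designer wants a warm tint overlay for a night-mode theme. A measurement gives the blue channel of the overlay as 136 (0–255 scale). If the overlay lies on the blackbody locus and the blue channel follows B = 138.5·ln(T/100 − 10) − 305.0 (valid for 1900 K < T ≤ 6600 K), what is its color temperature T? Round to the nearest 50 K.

ln(t − 10) = (136 + 305.0) / 138.5 = 3.1841.
t − 10 = e^3.1841 = 24.146, so t = 34.146.
T = 100·t = 3415 K → 3400 K to the nearest 50 K.

3400 K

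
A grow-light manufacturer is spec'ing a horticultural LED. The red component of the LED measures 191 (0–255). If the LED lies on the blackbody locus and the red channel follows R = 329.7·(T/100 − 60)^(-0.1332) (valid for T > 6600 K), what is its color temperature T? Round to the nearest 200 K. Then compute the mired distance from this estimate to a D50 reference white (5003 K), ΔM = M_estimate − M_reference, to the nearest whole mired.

(t − 60)^(-0.1332) = 191/329.7 = 0.57931.
t − 60 = 0.57931^(1/-0.1332) = 0.57931^(-7.508) = 60.245, so t = 120.245.
T = 100·t = 12025 K → 12000 K to the nearest 200 K.
M_estimate = 10⁶/12000 = 83.33; M_reference = 10⁶/5003 = 199.88.
ΔM = 83.33 − 199.88 = -116.55 → -117 mireds.

-117 mireds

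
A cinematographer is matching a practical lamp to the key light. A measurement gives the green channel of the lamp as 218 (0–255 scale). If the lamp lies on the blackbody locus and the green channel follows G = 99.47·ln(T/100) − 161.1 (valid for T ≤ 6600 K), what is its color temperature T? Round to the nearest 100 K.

4500 K

ln t = (218 + 161.1) / 99.47 = 3.8112.
t = e^3.8112 = 45.205.
T = 100·t = 4520 K → 4500 K to the nearest 100 K.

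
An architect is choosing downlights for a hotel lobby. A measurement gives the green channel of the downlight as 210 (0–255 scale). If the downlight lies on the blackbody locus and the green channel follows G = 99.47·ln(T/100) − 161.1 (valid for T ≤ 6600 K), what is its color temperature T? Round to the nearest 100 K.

4200 K

ln t = (210 + 161.1) / 99.47 = 3.7308.
t = e^3.7308 = 41.711.
T = 100·t = 4171 K → 4200 K to the nearest 100 K.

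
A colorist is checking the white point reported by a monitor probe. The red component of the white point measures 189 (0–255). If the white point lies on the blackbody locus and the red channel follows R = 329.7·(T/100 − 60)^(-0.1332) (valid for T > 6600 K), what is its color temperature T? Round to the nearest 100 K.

12500 K

(t − 60)^(-0.1332) = 189/329.7 = 0.57325.
t − 60 = 0.57325^(1/-0.1332) = 0.57325^(-7.508) = 65.199, so t = 125.199.
T = 100·t = 12520 K → 12500 K to the nearest 100 K.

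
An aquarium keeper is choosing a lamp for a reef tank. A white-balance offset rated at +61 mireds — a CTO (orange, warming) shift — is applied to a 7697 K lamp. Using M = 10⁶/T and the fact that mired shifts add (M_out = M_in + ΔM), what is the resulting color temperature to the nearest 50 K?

M_in = 10⁶/7697 = 129.92 mireds.
M_out = 129.92 + (+61) = 190.92 mireds.
T_out = 10⁶/190.92 = 5237.8 K → 5250 K.

5250 K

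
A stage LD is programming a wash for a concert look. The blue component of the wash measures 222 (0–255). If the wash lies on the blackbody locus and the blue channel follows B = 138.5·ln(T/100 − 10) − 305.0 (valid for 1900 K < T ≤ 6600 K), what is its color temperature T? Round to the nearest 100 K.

5500 K

ln(t − 10) = (222 + 305.0) / 138.5 = 3.8051.
t − 10 = e^3.8051 = 44.928, so t = 54.928.
T = 100·t = 5493 K → 5500 K to the nearest 100 K.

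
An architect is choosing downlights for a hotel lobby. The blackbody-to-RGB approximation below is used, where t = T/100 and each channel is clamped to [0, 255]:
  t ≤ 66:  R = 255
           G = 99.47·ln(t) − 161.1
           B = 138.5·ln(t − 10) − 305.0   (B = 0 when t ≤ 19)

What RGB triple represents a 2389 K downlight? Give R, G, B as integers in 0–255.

R=255, G=155, B=59

t = 2389/100 = 23.89; the t ≤ 66 branch applies.
R = 255 by definition for t ≤ 66.
G = 99.47·ln 23.89 − 161.1 = 99.47·3.1735 − 161.1 = 154.564.
B = 138.5·ln(23.89 − 10) − 305.0 = 138.5·ln 13.89 − 305.0 = 138.5·2.6312 − 305.0 = 59.417.
Rounded: (255, 155, 59).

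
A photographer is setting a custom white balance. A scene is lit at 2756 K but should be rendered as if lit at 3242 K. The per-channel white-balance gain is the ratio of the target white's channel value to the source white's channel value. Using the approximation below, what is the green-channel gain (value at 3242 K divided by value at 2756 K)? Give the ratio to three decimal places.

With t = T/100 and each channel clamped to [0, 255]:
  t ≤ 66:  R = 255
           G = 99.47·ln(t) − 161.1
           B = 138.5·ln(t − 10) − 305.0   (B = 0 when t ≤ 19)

1.096

At 2756 K (t = 27.56):
  G = 99.47·ln 27.56 − 161.1 = 99.47·3.3164 − 161.1 = 168.779.
At 3242 K (t = 32.42):
  G = 99.47·ln 32.42 − 161.1 = 99.47·3.4788 − 161.1 = 184.934.
Gain = 184.934 / 168.779 = 1.0957 → 1.096.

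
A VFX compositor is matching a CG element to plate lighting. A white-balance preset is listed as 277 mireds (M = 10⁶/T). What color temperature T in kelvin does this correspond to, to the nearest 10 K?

T = 10⁶ / 277 = 3610.11 K → 3610 K.

3610 K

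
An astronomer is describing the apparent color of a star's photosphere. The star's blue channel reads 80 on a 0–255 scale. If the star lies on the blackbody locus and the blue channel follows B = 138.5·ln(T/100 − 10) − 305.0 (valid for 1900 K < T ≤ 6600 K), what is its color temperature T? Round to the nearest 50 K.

2600 K

ln(t − 10) = (80 + 305.0) / 138.5 = 2.7798.
t − 10 = e^2.7798 = 16.116, so t = 26.116.
T = 100·t = 2612 K → 2600 K to the nearest 50 K.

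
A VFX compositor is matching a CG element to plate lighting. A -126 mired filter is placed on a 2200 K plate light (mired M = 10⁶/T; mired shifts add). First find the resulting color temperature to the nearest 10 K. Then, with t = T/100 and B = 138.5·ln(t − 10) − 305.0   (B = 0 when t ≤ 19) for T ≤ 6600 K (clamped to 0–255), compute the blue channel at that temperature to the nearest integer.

113

M_in = 10⁶/2200 = 454.55; M_out = 454.55 + (-126) = 328.55.
T_out = 10⁶/328.55 = 3043.7 K → 3040 K; t = 30.4.
B = 138.5·ln(30.4 − 10) − 305.0 = 138.5·ln 20.4 − 305.0 = 138.5·3.0155 − 305.0 = 112.652.
Rounded: 113.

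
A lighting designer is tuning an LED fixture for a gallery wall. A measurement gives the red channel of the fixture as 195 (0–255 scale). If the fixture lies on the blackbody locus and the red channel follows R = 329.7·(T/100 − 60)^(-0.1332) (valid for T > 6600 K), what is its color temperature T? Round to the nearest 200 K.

11200 K

(t − 60)^(-0.1332) = 195/329.7 = 0.59145.
t − 60 = 0.59145^(1/-0.1332) = 0.59145^(-7.508) = 51.564, so t = 111.564.
T = 100·t = 11156 K → 11200 K to the nearest 200 K.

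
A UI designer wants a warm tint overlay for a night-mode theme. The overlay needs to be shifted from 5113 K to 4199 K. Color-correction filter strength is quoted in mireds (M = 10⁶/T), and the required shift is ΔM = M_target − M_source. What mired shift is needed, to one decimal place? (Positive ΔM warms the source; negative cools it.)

M_source = 10⁶/5113 = 195.580; M_target = 10⁶/4199 = 238.152.
ΔM = 238.152 − 195.580 = 42.572 → +42.6 mireds, a warming shift.

+42.6 mireds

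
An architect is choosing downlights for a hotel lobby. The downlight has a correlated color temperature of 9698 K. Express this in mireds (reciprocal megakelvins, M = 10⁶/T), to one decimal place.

M = 10⁶ / 9698 = 103.114 → 103.1 mireds.

103.1 mireds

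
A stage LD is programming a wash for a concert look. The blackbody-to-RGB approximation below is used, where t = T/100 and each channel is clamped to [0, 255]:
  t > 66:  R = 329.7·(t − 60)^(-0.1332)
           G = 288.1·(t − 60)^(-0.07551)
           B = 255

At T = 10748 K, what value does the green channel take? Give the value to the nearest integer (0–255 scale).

t = 10748/100 = 107.48; the t > 66 branch applies.
G = 288.1·(107.48 − 60)^(-0.07551) = 288.1·47.48^(-0.07551) = 288.1·0.74715 = 215.253.
Rounded: 215.

215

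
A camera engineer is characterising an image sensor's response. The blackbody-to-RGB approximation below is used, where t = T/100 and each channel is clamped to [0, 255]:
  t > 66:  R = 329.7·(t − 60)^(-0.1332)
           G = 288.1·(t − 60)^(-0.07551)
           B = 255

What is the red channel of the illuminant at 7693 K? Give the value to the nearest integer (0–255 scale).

t = 7693/100 = 76.93; the t > 66 branch applies.
R = 329.7·(76.93 − 60)^(-0.1332) = 329.7·16.93^(-0.1332) = 329.7·0.68603 = 226.184.
Rounded: 226.

226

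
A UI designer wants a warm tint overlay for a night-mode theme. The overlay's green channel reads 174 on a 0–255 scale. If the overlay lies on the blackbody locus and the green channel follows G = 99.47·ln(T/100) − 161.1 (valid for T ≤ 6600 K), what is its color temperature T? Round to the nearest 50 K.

2900 K

ln t = (174 + 161.1) / 99.47 = 3.3689.
t = e^3.3689 = 29.045.
T = 100·t = 2905 K → 2900 K to the nearest 50 K.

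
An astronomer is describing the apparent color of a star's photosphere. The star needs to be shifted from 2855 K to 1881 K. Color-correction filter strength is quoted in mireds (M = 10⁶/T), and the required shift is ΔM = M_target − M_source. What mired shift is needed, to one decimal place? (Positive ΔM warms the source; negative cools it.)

M_source = 10⁶/2855 = 350.263; M_target = 10⁶/1881 = 531.632.
ΔM = 531.632 − 350.263 = 181.369 → +181.4 mireds, a warming shift.

+181.4 mireds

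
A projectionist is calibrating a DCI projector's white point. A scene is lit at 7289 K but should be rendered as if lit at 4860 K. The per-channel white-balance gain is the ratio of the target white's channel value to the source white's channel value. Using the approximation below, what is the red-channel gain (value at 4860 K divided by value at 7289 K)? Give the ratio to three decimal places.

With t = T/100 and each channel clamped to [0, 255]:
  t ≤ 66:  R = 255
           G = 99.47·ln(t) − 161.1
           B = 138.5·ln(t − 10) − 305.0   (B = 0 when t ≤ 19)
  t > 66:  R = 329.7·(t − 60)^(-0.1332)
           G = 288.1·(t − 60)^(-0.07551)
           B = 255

At 7289 K (t = 72.89):
  R = 329.7·(72.89 − 60)^(-0.1332) = 329.7·12.89^(-0.1332) = 329.7·0.71140 = 234.549.
At 4860 K (t = 48.6):
  R = 255 by definition for t ≤ 66.
Gain = 255.000 / 234.549 = 1.0872 → 1.087.

1.087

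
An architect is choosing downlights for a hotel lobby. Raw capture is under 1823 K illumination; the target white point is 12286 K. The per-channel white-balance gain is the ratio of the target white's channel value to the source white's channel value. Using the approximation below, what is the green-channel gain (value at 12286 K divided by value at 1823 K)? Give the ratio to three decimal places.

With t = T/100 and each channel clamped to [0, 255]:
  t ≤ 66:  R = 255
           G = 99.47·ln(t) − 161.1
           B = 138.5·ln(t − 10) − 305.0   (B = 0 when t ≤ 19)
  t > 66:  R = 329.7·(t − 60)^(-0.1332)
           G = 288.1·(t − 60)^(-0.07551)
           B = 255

1.651

At 1823 K (t = 18.23):
  G = 99.47·ln 18.23 − 161.1 = 99.47·2.9031 − 161.1 = 127.668.
At 12286 K (t = 122.86):
  G = 288.1·(122.86 − 60)^(-0.07551) = 288.1·62.86^(-0.07551) = 288.1·0.73148 = 210.741.
Gain = 210.741 / 127.668 = 1.6507 → 1.651.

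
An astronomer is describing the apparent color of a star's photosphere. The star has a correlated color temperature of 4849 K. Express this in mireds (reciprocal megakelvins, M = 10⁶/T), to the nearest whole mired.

206 mireds

M = 10⁶ / 4849 = 206.228 → 206 mireds.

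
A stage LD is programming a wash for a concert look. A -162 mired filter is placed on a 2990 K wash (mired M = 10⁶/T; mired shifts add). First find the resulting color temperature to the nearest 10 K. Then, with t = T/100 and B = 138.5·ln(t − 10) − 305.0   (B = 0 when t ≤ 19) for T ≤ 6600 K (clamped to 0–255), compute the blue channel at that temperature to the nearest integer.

M_in = 10⁶/2990 = 334.45; M_out = 334.45 + (-162) = 172.45.
T_out = 10⁶/172.45 = 5798.8 K → 5800 K; t = 58.
B = 138.5·ln(58 − 10) − 305.0 = 138.5·ln 48 − 305.0 = 138.5·3.8712 − 305.0 = 231.161.
Rounded: 231.

231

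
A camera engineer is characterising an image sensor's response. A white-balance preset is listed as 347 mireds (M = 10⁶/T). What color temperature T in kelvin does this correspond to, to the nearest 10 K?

T = 10⁶ / 347 = 2881.84 K → 2880 K.

2880 K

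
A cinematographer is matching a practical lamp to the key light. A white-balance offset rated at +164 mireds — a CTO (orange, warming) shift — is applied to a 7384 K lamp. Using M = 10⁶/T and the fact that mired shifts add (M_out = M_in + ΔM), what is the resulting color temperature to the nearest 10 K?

3340 K

M_in = 10⁶/7384 = 135.43 mireds.
M_out = 135.43 + (+164) = 299.43 mireds.
T_out = 10⁶/299.43 = 3339.7 K → 3340 K.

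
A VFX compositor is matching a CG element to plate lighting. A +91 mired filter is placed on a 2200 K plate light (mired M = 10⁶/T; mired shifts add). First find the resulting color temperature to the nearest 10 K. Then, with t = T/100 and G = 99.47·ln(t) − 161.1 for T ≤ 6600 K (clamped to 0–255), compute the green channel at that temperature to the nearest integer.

128

M_in = 10⁶/2200 = 454.55; M_out = 454.55 + (+91) = 545.55.
T_out = 10⁶/545.55 = 1833.0 K → 1830 K; t = 18.3.
G = 99.47·ln 18.3 − 161.1 = 99.47·2.9069 − 161.1 = 128.049.
Rounded: 128.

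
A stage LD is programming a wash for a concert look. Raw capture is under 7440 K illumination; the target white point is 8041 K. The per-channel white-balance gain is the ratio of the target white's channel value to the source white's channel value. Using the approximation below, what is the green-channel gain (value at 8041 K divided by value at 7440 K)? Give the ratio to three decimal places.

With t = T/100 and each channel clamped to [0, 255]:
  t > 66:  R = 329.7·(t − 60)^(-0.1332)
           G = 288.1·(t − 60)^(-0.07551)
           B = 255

0.974

At 7440 K (t = 74.4):
  G = 288.1·(74.4 − 60)^(-0.07551) = 288.1·14.4^(-0.07551) = 288.1·0.81758 = 235.546.
At 8041 K (t = 80.41):
  G = 288.1·(80.41 − 60)^(-0.07551) = 288.1·20.41^(-0.07551) = 288.1·0.79633 = 229.423.
Gain = 229.423 / 235.546 = 0.9740 → 0.974.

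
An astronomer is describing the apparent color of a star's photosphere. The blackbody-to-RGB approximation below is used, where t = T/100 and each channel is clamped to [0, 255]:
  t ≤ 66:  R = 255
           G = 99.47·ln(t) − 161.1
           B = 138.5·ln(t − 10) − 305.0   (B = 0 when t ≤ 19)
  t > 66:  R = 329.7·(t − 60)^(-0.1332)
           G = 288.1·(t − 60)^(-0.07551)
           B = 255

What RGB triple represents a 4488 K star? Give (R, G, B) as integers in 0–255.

(255, 217, 187)

t = 4488/100 = 44.88; the t ≤ 66 branch applies.
R = 255 by definition for t ≤ 66.
G = 99.47·ln 44.88 − 161.1 = 99.47·3.8040 − 161.1 = 217.283.
B = 138.5·ln(44.88 − 10) − 305.0 = 138.5·ln 34.88 − 305.0 = 138.5·3.5519 − 305.0 = 186.940.
Rounded: (255, 217, 187).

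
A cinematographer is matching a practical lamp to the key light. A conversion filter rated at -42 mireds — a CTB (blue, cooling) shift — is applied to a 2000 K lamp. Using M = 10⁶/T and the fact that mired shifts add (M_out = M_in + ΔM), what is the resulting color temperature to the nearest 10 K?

M_in = 10⁶/2000 = 500.00 mireds.
M_out = 500.00 + (-42) = 458.00 mireds.
T_out = 10⁶/458.00 = 2183.4 K → 2180 K.

2180 K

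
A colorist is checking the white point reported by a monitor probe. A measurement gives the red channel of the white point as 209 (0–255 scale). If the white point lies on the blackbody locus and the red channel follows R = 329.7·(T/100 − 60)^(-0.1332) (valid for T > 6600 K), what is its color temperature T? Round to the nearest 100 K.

(t − 60)^(-0.1332) = 209/329.7 = 0.63391.
t − 60 = 0.63391^(1/-0.1332) = 0.63391^(-7.508) = 30.639, so t = 90.639.
T = 100·t = 9064 K → 9100 K to the nearest 100 K.

9100 K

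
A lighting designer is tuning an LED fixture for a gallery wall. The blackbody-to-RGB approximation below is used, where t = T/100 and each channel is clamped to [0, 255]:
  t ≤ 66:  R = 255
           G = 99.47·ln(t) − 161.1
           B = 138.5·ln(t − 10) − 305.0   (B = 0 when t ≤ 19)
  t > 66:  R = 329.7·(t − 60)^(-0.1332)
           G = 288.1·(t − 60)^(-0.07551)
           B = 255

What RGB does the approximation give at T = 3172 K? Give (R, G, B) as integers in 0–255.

t = 3172/100 = 31.72; the t ≤ 66 branch applies.
R = 255 by definition for t ≤ 66.
G = 99.47·ln 31.72 − 161.1 = 99.47·3.4569 − 161.1 = 182.763.
B = 138.5·ln(31.72 − 10) − 305.0 = 138.5·ln 21.72 − 305.0 = 138.5·3.0782 − 305.0 = 121.335.
Rounded: (255, 183, 121).

(255, 183, 121)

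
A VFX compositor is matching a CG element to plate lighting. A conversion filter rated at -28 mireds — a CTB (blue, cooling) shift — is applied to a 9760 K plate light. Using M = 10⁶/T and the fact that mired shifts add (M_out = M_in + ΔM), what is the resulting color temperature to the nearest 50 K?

M_in = 10⁶/9760 = 102.46 mireds.
M_out = 102.46 + (-28) = 74.46 mireds.
T_out = 10⁶/74.46 = 13430.2 K → 13450 K.

13450 K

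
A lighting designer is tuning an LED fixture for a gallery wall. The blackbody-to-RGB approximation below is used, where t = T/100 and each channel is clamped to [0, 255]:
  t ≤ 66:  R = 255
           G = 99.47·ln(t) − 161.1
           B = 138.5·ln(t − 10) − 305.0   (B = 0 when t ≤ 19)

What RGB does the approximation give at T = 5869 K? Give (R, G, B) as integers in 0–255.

(255, 244, 233)

t = 5869/100 = 58.69; the t ≤ 66 branch applies.
R = 255 by definition for t ≤ 66.
G = 99.47·ln 58.69 − 161.1 = 99.47·4.0723 − 161.1 = 243.969.
B = 138.5·ln(58.69 − 10) − 305.0 = 138.5·ln 48.69 − 305.0 = 138.5·3.8855 − 305.0 = 233.138.
Rounded: (255, 244, 233).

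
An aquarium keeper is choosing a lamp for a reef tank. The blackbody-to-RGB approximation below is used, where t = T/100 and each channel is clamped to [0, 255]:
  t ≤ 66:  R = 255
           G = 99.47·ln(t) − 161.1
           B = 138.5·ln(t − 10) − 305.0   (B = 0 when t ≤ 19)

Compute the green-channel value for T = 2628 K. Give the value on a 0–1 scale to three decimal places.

t = 2628/100 = 26.28; the t ≤ 66 branch applies.
G = 99.47·ln 26.28 − 161.1 = 99.47·3.2688 − 161.1 = 164.048.
On a 0–1 scale: 164.048/255 = 0.6433 → 0.643.

0.643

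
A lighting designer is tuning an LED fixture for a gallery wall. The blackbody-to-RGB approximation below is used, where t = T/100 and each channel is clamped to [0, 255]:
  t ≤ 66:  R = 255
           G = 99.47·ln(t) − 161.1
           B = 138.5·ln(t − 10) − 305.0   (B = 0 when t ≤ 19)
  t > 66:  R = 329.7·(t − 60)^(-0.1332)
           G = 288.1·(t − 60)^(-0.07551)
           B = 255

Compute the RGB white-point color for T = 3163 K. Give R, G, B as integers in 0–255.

R=255, G=182, B=121

t = 3163/100 = 31.63; the t ≤ 66 branch applies.
R = 255 by definition for t ≤ 66.
G = 99.47·ln 31.63 − 161.1 = 99.47·3.4541 − 161.1 = 182.480.
B = 138.5·ln(31.63 − 10) − 305.0 = 138.5·ln 21.63 − 305.0 = 138.5·3.0741 − 305.0 = 120.760.
Rounded: (255, 182, 121).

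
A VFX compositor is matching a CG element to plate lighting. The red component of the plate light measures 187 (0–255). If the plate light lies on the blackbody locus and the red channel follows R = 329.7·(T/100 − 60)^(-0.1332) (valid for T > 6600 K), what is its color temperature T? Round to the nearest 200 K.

(t − 60)^(-0.1332) = 187/329.7 = 0.56718.
t − 60 = 0.56718^(1/-0.1332) = 0.56718^(-7.508) = 70.620, so t = 130.620.
T = 100·t = 13062 K → 13000 K to the nearest 200 K.

13000 K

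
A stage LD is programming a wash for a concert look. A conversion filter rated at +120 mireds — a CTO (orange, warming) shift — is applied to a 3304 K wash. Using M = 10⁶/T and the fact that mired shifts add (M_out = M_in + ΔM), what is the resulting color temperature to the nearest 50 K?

M_in = 10⁶/3304 = 302.66 mireds.
M_out = 302.66 + (+120) = 422.66 mireds.
T_out = 10⁶/422.66 = 2365.9 K → 2350 K.

2350 K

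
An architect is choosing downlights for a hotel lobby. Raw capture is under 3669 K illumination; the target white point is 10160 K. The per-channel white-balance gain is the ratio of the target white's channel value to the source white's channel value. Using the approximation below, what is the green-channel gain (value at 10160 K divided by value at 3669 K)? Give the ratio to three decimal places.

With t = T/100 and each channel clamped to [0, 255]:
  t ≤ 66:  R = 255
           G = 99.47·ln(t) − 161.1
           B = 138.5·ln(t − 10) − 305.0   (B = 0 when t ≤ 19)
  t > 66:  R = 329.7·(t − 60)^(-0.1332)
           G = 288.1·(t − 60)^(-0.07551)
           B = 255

At 3669 K (t = 36.69):
  G = 99.47·ln 36.69 − 161.1 = 99.47·3.6025 − 161.1 = 197.241.
At 10160 K (t = 101.6):
  G = 288.1·(101.6 − 60)^(-0.07551) = 288.1·41.6^(-0.07551) = 288.1·0.75464 = 217.413.
Gain = 217.413 / 197.241 = 1.1023 → 1.102.

1.102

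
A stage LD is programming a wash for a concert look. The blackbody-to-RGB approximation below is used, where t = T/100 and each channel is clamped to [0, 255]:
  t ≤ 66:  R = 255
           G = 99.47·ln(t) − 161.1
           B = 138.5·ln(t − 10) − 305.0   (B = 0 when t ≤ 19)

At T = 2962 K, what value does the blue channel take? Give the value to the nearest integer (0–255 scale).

107

t = 2962/100 = 29.62; the t ≤ 66 branch applies.
B = 138.5·ln(29.62 − 10) − 305.0 = 138.5·ln 19.62 − 305.0 = 138.5·2.9765 − 305.0 = 107.252.
Rounded: 107.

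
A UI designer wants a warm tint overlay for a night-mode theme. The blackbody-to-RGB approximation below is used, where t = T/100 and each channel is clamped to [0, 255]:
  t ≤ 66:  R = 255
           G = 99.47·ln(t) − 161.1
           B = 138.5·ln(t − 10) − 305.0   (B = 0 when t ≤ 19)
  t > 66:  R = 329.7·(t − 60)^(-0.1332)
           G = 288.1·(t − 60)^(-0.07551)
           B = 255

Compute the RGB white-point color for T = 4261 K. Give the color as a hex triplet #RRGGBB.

#FFD4B2

t = 4261/100 = 42.61; the t ≤ 66 branch applies.
R = 255 by definition for t ≤ 66.
G = 99.47·ln 42.61 − 161.1 = 99.47·3.7521 − 161.1 = 212.120.
B = 138.5·ln(42.61 − 10) − 305.0 = 138.5·ln 32.61 − 305.0 = 138.5·3.4846 − 305.0 = 177.620.
Rounded: (255, 212, 178).
In hex: #FFD4B2.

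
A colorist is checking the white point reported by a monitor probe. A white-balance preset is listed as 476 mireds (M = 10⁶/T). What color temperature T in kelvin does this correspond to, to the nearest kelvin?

2101 K

T = 10⁶ / 476 = 2100.84 K → 2101 K.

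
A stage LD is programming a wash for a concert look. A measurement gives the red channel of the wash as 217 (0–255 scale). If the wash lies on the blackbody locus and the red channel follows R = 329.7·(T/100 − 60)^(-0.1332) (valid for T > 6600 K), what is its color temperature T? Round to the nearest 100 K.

8300 K

(t − 60)^(-0.1332) = 217/329.7 = 0.65817.
t − 60 = 0.65817^(1/-0.1332) = 0.65817^(-7.508) = 23.110, so t = 83.110.
T = 100·t = 8311 K → 8300 K to the nearest 100 K.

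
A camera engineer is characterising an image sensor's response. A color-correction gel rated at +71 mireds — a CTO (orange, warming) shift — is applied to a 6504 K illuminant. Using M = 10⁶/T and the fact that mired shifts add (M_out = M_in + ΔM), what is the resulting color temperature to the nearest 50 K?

M_in = 10⁶/6504 = 153.75 mireds.
M_out = 153.75 + (+71) = 224.75 mireds.
T_out = 10⁶/224.75 = 4449.4 K → 4450 K.

4450 K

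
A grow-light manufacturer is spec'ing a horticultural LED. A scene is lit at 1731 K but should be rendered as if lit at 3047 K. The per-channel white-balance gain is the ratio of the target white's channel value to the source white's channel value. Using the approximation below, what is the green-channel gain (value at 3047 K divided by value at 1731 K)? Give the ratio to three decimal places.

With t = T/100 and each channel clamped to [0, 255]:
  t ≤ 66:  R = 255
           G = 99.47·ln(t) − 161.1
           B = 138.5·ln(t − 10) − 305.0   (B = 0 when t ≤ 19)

At 1731 K (t = 17.31):
  G = 99.47·ln 17.31 − 161.1 = 99.47·2.8513 − 161.1 = 122.517.
At 3047 K (t = 30.47):
  G = 99.47·ln 30.47 − 161.1 = 99.47·3.4167 − 161.1 = 178.763.
Gain = 178.763 / 122.517 = 1.4591 → 1.459.

1.459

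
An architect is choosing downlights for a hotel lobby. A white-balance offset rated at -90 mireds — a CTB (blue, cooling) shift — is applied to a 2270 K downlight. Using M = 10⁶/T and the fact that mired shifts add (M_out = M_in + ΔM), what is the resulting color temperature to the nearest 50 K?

M_in = 10⁶/2270 = 440.53 mireds.
M_out = 440.53 + (-90) = 350.53 mireds.
T_out = 10⁶/350.53 = 2852.8 K → 2850 K.

2850 K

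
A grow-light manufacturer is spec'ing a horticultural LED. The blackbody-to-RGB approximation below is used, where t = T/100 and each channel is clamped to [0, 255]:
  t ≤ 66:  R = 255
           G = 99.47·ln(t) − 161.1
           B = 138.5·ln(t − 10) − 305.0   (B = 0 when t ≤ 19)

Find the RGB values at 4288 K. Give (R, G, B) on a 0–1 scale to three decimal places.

(1.000, 0.834, 0.701)

t = 4288/100 = 42.88; the t ≤ 66 branch applies.
R = 255 by definition for t ≤ 66.
G = 99.47·ln 42.88 − 161.1 = 99.47·3.7584 − 161.1 = 212.749.
B = 138.5·ln(42.88 − 10) − 305.0 = 138.5·ln 32.88 − 305.0 = 138.5·3.4929 − 305.0 = 178.762.
Dividing each by 255: (1.0000, 0.8343, 0.7010) → (1.000, 0.834, 0.701).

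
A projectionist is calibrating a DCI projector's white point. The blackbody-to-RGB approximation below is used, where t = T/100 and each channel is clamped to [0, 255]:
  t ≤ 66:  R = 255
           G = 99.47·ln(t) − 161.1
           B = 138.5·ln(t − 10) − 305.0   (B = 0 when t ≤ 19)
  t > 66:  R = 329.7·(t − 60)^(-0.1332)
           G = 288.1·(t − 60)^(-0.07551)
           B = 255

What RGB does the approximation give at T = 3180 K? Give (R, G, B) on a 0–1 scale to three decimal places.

t = 3180/100 = 31.8; the t ≤ 66 branch applies.
R = 255 by definition for t ≤ 66.
G = 99.47·ln 31.8 − 161.1 = 99.47·3.4595 − 161.1 = 183.013.
B = 138.5·ln(31.8 − 10) − 305.0 = 138.5·ln 21.8 − 305.0 = 138.5·3.0819 − 305.0 = 121.845.
Dividing each by 255: (1.0000, 0.7177, 0.4778) → (1.000, 0.718, 0.478).

(1.000, 0.718, 0.478)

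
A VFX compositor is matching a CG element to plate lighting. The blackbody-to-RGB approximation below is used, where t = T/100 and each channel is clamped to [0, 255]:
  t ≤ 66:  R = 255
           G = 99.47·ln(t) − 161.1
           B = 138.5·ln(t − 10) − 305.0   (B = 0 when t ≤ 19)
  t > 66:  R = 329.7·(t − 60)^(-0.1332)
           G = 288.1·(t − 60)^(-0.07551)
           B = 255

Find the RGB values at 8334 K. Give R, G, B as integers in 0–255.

R=217, G=227, B=255

t = 8334/100 = 83.34; the t > 66 branch applies.
R = 329.7·(83.34 − 60)^(-0.1332) = 329.7·23.34^(-0.1332) = 329.7·0.65731 = 216.714.
G = 288.1·(83.34 − 60)^(-0.07551) = 288.1·23.34^(-0.07551) = 288.1·0.78831 = 227.111.
B = 255 by definition for t > 66.
Rounded: (217, 227, 255).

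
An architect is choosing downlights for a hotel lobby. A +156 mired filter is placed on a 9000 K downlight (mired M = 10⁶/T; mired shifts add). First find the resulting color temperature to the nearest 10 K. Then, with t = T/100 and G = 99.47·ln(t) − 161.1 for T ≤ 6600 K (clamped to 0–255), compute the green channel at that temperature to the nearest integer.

199

M_in = 10⁶/9000 = 111.11; M_out = 111.11 + (+156) = 267.11.
T_out = 10⁶/267.11 = 3743.8 K → 3740 K; t = 37.4.
G = 99.47·ln 37.4 − 161.1 = 99.47·3.6217 − 161.1 = 199.148.
Rounded: 199.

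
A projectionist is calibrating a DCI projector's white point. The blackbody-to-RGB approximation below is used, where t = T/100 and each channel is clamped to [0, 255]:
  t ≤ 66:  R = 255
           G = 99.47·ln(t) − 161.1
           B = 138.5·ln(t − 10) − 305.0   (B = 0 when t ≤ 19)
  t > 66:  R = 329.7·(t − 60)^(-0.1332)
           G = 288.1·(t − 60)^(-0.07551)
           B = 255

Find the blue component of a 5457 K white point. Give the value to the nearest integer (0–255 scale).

t = 5457/100 = 54.57; the t ≤ 66 branch applies.
B = 138.5·ln(54.57 − 10) − 305.0 = 138.5·ln 44.57 − 305.0 = 138.5·3.7971 − 305.0 = 220.893.
Rounded: 221.

221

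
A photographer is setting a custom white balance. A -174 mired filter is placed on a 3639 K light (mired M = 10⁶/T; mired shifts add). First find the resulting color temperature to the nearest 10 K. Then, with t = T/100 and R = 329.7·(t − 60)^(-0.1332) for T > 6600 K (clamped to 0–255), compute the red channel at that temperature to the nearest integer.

202

M_in = 10⁶/3639 = 274.80; M_out = 274.80 + (-174) = 100.80.
T_out = 10⁶/100.80 = 9920.6 K → 9920 K; t = 99.2.
R = 329.7·(99.2 − 60)^(-0.1332) = 329.7·39.2^(-0.1332) = 329.7·0.61344 = 202.252.
Rounded: 202.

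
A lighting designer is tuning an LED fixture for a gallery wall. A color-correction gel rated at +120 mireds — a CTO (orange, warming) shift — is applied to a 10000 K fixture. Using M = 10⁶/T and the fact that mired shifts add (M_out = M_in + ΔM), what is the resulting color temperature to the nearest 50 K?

4550 K

M_in = 10⁶/10000 = 100.00 mireds.
M_out = 100.00 + (+120) = 220.00 mireds.
T_out = 10⁶/220.00 = 4545.5 K → 4550 K.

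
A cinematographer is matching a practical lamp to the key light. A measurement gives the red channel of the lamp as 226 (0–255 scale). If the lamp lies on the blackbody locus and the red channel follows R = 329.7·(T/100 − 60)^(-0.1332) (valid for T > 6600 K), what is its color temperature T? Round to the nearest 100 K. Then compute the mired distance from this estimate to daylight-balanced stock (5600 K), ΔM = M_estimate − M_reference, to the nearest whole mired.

-49 mireds

(t − 60)^(-0.1332) = 226/329.7 = 0.68547.
t − 60 = 0.68547^(1/-0.1332) = 0.68547^(-7.508) = 17.034, so t = 77.034.
T = 100·t = 7703 K → 7700 K to the nearest 100 K.
M_estimate = 10⁶/7700 = 129.87; M_reference = 10⁶/5600 = 178.57.
ΔM = 129.87 − 178.57 = -48.70 → -49 mireds.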